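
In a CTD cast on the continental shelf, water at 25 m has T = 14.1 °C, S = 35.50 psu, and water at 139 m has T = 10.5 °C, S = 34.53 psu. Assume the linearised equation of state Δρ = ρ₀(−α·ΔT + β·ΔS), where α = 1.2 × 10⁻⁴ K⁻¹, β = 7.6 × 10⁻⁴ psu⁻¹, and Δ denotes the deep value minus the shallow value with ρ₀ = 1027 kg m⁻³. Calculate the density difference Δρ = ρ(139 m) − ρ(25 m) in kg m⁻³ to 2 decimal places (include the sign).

ΔT = -3.6 K, ΔS = -0.97 psu (deep − shallow).
Δρ/ρ₀ = −(1.2 × 10⁻⁴)(-3.6) + (7.6 × 10⁻⁴)(-0.97) = -3.052 × 10⁻⁴.
Δρ = 1027 × (-3.052 × 10⁻⁴) = -0.31 kg m⁻³.
Negative Δρ: lighter below, statically unstable.

-0.31 kg m⁻³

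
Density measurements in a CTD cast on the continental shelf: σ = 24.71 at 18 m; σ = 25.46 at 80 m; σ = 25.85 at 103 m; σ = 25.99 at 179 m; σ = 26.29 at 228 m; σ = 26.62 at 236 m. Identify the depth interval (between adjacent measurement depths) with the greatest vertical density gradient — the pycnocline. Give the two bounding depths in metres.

Compute the density gradient over each adjacent pair:
  18–80 m: Δρ/Δz = 0.75/62 = 0.012 kg m⁻⁴
  80–103 m: Δρ/Δz = 0.39/23 = 0.017 kg m⁻⁴
  103–179 m: Δρ/Δz = 0.14/76 = 1.8 × 10⁻³ kg m⁻⁴
  179–228 m: Δρ/Δz = 0.30/49 = 6.1 × 10⁻³ kg m⁻⁴
  228–236 m: Δρ/Δz = 0.33/8 = 0.041 kg m⁻⁴
The largest gradient is in the 228–236 m interval — the pycnocline.

228–236 m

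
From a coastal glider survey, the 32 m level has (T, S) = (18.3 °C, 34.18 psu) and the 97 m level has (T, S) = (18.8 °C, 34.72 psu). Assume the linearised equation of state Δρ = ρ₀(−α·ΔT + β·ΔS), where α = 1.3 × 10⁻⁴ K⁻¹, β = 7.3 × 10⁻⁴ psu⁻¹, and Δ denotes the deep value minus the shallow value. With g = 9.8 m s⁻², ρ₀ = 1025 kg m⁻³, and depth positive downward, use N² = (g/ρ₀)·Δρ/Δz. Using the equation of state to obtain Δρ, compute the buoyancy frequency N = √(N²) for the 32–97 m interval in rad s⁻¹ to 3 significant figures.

ΔT = +0.5 K, ΔS = +0.54 psu (deep − shallow).
Δρ/ρ₀ = −αΔT + βΔS = -6.50 × 10⁻⁵ + 3.942 × 10⁻⁴ = 3.292 × 10⁻⁴, so Δρ ≈ 0.3374 kg m⁻³.
N² = (g/ρ₀)·Δρ/Δz = g·(Δρ/ρ₀)/Δz = 9.8 × 3.292 × 10⁻⁴ / 65 = 4.9633 × 10⁻⁵ s⁻².
N = √(4.9633 × 10⁻⁵) = 7.0451 × 10⁻³ rad s⁻¹ ≈ 7.05 × 10⁻³ rad s⁻¹.

7.05 × 10⁻³ rad s⁻¹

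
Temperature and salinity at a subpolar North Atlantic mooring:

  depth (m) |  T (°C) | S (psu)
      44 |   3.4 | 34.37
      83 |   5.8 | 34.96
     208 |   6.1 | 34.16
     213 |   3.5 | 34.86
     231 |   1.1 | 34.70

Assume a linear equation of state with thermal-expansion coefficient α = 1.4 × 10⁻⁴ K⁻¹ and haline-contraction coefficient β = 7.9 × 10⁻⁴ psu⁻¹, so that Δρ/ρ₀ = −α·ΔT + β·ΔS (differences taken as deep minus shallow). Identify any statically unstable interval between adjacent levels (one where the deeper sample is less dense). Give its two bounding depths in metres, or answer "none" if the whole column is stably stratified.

83–208 m

Evaluate Δρ/ρ₀ = −αΔT + βΔS across each adjacent pair:
  44–83 m: −αΔT+βΔS = −(1.4 × 10⁻⁴)(+2.4)+(7.9 × 10⁻⁴)(+0.59) = 1.3 × 10⁻⁴ → stable
  83–208 m: −αΔT+βΔS = −(1.4 × 10⁻⁴)(+0.3)+(7.9 × 10⁻⁴)(-0.80) = -6.7 × 10⁻⁴ → UNSTABLE
  208–213 m: −αΔT+βΔS = −(1.4 × 10⁻⁴)(-2.6)+(7.9 × 10⁻⁴)(+0.70) = 9.2 × 10⁻⁴ → stable
  213–231 m: −αΔT+βΔS = −(1.4 × 10⁻⁴)(-2.4)+(7.9 × 10⁻⁴)(-0.16) = 2.1 × 10⁻⁴ → stable
The 83–208 m interval has Δρ < 0: lighter water underlies denser water.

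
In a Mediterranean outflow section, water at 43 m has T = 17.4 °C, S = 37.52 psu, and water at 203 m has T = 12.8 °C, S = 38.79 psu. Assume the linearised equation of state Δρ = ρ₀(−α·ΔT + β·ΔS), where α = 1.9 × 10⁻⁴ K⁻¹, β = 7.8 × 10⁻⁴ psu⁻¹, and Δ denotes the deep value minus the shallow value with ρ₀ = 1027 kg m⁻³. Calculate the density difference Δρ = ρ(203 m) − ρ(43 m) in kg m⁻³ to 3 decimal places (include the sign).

+1.915 kg m⁻³

ΔT = -4.6 K, ΔS = +1.27 psu (deep − shallow).
Δρ/ρ₀ = −(1.9 × 10⁻⁴)(-4.6) + (7.8 × 10⁻⁴)(+1.27) = 1.8646 × 10⁻³.
Δρ = 1027 × (1.8646 × 10⁻³) = +1.915 kg m⁻³.
Positive Δρ: denser below, stable.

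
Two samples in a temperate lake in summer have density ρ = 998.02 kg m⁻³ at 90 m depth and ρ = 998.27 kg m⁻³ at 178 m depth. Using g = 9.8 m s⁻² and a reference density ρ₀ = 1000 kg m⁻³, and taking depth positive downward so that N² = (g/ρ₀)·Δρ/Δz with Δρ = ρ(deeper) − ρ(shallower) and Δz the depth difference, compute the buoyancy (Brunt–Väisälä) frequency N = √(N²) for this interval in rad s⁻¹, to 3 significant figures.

Δρ = 998.27 − 998.02 = 0.25 kg m⁻³ over Δz = 178 − 90 = 88 m.
N² = (9.8/1000) × (0.25/88) = 2.7841 × 10⁻⁵ s⁻².
N = √(2.7841 × 10⁻⁵) = 5.2765 × 10⁻³ rad s⁻¹ ≈ 5.28 × 10⁻³ rad s⁻¹.
A positive N² confirms static stability across the interval.

5.28 × 10⁻³ rad s⁻¹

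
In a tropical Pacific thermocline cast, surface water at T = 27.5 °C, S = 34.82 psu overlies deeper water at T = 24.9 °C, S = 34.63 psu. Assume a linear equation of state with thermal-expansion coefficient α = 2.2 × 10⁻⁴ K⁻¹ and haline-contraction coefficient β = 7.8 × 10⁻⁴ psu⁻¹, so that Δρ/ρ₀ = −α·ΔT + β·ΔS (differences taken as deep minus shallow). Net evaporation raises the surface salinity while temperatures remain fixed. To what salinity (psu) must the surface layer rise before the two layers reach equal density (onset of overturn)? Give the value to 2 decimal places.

Neutral buoyancy requires −α(T_deep − T_surf) + β(S_deep − S_surf′) = 0.
S_surf′ = S_deep − (α/β)·ΔT = 34.63 − (2.2 × 10⁻⁴/7.8 × 10⁻⁴)·(-2.6) = 35.3633 psu.
Increase required: 35.3633 − 34.82 = 0.5433 psu.

35.36 psu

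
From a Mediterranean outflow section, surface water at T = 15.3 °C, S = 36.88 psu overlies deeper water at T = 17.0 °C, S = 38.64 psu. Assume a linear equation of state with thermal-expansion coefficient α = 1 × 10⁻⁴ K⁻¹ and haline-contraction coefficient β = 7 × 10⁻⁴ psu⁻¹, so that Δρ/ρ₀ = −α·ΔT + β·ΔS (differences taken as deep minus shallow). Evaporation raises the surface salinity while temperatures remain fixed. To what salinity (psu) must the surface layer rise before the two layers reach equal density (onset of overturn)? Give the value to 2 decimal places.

Neutral buoyancy requires −α(T_deep − T_surf) + β(S_deep − S_surf′) = 0.
S_surf′ = S_deep − (α/β)·ΔT = 38.64 − (1 × 10⁻⁴/7 × 10⁻⁴)·(+1.7) = 38.3971 psu.
Increase required: 38.3971 − 36.88 = 1.5171 psu.

38.40 psu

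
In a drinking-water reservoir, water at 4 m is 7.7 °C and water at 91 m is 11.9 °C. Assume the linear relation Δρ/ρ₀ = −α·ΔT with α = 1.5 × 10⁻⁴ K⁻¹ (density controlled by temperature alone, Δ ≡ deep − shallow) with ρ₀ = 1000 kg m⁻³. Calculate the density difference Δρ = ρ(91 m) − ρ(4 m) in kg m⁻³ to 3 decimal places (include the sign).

ΔT = +4.2 K, Δρ/ρ₀ = −αΔT = -6.30 × 10⁻⁴.
Δρ = 1000 × (-6.30 × 10⁻⁴) = -0.630 kg m⁻³.
Negative Δρ: lighter below, statically unstable.

-0.630 kg m⁻³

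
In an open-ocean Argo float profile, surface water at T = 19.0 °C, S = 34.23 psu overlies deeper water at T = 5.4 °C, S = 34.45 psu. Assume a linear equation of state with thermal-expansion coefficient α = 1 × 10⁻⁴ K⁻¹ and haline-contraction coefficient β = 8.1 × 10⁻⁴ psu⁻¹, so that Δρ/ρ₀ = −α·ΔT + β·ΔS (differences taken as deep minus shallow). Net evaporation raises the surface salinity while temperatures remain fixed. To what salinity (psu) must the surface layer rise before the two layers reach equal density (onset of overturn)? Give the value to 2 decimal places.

Neutral buoyancy requires −α(T_deep − T_surf) + β(S_deep − S_surf′) = 0.
S_surf′ = S_deep − (α/β)·ΔT = 34.45 − (1 × 10⁻⁴/8.1 × 10⁻⁴)·(-13.6) = 36.1290 psu.
Increase required: 36.1290 − 34.23 = 1.8990 psu.

36.13 psu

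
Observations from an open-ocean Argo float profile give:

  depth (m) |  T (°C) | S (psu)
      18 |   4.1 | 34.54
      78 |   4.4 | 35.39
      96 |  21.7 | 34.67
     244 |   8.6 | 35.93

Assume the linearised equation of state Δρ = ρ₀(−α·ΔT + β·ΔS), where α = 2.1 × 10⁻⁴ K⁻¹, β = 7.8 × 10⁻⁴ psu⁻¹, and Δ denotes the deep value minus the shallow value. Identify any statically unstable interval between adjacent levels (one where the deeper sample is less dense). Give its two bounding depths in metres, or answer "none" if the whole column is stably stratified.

78–96 m

Evaluate Δρ/ρ₀ = −αΔT + βΔS across each adjacent pair:
  18–78 m: −αΔT+βΔS = −(2.1 × 10⁻⁴)(+0.3)+(7.8 × 10⁻⁴)(+0.85) = 6.0 × 10⁻⁴ → stable
  78–96 m: −αΔT+βΔS = −(2.1 × 10⁻⁴)(+17.3)+(7.8 × 10⁻⁴)(-0.72) = -4.2 × 10⁻³ → UNSTABLE
  96–244 m: −αΔT+βΔS = −(2.1 × 10⁻⁴)(-13.1)+(7.8 × 10⁻⁴)(+1.26) = 3.7 × 10⁻³ → stable
The 78–96 m interval has Δρ < 0: lighter water underlies denser water.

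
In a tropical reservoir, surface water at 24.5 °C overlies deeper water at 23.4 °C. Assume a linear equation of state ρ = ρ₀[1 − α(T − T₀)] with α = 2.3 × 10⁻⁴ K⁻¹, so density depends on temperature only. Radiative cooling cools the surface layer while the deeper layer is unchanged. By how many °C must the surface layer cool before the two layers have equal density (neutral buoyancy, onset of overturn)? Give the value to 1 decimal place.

1.1 °C

With temperature the only control, equal density requires T_surf′ = T_deep.
T_surf′ = 23.4 °C.
Cooling required: 24.5 − 23.4 = 1.1 °C.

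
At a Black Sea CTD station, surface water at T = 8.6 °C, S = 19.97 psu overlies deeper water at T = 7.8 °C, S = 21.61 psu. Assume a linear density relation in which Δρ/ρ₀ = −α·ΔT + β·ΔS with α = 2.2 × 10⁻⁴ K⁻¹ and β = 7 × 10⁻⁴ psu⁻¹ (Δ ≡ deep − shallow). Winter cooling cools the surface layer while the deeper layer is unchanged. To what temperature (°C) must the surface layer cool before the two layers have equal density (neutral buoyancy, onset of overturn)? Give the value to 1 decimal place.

Neutral buoyancy requires Δρ = 0, i.e. −α(T_deep − T_surf′) + β(S_deep − S_surf) = 0.
T_surf′ = T_deep − (β/α)·ΔS = 7.8 − (7 × 10⁻⁴/2.2 × 10⁻⁴)·(+1.64) = 2.582 °C.
Cooling required: 8.6 − (2.582) = 6.018 °C.

2.6 °C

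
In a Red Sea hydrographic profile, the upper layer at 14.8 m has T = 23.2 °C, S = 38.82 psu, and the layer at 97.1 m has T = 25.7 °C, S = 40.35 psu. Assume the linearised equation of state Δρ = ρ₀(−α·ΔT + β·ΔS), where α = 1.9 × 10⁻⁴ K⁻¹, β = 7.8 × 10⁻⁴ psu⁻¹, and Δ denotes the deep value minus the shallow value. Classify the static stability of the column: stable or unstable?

stable

ΔT = 25.7 − 23.2 = +2.5 K and ΔS = 40.35 − 38.82 = +1.53 psu (deep − shallow).
−αΔT = -4.75 × 10⁻⁴; βΔS = 1.1934 × 10⁻³; sum Δρ/ρ₀ = 7.184 × 10⁻⁴.
Δρ/ρ₀ > 0, so Δρ > 0: deeper water is denser → statically stable.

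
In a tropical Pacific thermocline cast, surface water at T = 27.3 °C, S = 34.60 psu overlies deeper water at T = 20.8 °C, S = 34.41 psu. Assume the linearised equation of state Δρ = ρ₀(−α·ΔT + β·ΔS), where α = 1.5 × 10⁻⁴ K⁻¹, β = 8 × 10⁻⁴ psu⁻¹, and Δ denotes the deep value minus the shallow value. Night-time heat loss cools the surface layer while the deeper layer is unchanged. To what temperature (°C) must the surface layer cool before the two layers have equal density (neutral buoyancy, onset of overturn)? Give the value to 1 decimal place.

Neutral buoyancy requires Δρ = 0, i.e. −α(T_deep − T_surf′) + β(S_deep − S_surf) = 0.
T_surf′ = T_deep − (β/α)·ΔS = 20.8 − (8 × 10⁻⁴/1.5 × 10⁻⁴)·(-0.19) = 21.813 °C.
Cooling required: 27.3 − (21.813) = 5.487 °C.

21.8 °C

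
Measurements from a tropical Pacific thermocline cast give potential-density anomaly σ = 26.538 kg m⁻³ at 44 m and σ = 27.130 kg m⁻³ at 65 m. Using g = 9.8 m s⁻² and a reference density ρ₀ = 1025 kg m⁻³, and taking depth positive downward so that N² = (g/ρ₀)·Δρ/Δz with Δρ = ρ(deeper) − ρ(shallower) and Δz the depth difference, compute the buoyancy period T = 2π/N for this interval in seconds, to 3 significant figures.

383 s

Δρ = 1027.130 − 1026.538 = 0.592 kg m⁻³ over Δz = 65 − 44 = 21 m.
N² = (9.8/1025) × (0.592/21) = 2.6953 × 10⁻⁴ s⁻².
N = √(2.6953 × 10⁻⁴) = 0.016417 rad s⁻¹, so T = 2π/N = 382.72 s ≈ 383 s.
A positive N² confirms static stability across the interval.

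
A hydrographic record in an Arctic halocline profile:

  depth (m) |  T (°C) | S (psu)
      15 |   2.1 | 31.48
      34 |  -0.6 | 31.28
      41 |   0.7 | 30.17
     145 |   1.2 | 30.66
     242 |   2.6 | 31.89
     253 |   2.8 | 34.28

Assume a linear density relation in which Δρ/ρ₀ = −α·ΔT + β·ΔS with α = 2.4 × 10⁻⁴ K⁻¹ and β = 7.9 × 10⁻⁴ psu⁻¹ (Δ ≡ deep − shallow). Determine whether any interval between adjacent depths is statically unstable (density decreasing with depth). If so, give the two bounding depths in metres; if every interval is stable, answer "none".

Evaluate Δρ/ρ₀ = −αΔT + βΔS across each adjacent pair:
  15–34 m: −αΔT+βΔS = −(2.4 × 10⁻⁴)(-2.7)+(7.9 × 10⁻⁴)(-0.20) = 4.9 × 10⁻⁴ → stable
  34–41 m: −αΔT+βΔS = −(2.4 × 10⁻⁴)(+1.3)+(7.9 × 10⁻⁴)(-1.11) = -1.2 × 10⁻³ → UNSTABLE
  41–145 m: −αΔT+βΔS = −(2.4 × 10⁻⁴)(+0.5)+(7.9 × 10⁻⁴)(+0.49) = 2.7 × 10⁻⁴ → stable
  145–242 m: −αΔT+βΔS = −(2.4 × 10⁻⁴)(+1.4)+(7.9 × 10⁻⁴)(+1.23) = 6.4 × 10⁻⁴ → stable
  242–253 m: −αΔT+βΔS = −(2.4 × 10⁻⁴)(+0.2)+(7.9 × 10⁻⁴)(+2.39) = 1.8 × 10⁻³ → stable
The 34–41 m interval has Δρ < 0: lighter water underlies denser water.

34–41 m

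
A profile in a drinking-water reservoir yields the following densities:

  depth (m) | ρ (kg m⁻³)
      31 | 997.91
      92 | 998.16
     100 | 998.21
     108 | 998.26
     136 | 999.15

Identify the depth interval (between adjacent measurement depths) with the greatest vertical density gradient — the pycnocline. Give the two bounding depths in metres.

108–136 m

Compute the density gradient over each adjacent pair:
  31–92 m: Δρ/Δz = 0.25/61 = 4.1 × 10⁻³ kg m⁻⁴
  92–100 m: Δρ/Δz = 0.05/8 = 6.3 × 10⁻³ kg m⁻⁴
  100–108 m: Δρ/Δz = 0.05/8 = 6.3 × 10⁻³ kg m⁻⁴
  108–136 m: Δρ/Δz = 0.89/28 = 0.032 kg m⁻⁴
The largest gradient is in the 108–136 m interval — the pycnocline.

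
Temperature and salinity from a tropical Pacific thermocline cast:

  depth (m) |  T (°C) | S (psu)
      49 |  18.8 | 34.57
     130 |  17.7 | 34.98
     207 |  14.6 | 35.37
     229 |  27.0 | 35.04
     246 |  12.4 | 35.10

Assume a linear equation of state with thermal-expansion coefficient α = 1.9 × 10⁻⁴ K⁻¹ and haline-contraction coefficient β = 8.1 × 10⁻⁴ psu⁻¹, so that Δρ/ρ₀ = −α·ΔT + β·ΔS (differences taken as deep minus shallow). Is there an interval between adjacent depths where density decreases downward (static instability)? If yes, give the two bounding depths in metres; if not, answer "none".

Evaluate Δρ/ρ₀ = −αΔT + βΔS across each adjacent pair:
  49–130 m: −αΔT+βΔS = −(1.9 × 10⁻⁴)(-1.1)+(8.1 × 10⁻⁴)(+0.41) = 5.4 × 10⁻⁴ → stable
  130–207 m: −αΔT+βΔS = −(1.9 × 10⁻⁴)(-3.1)+(8.1 × 10⁻⁴)(+0.39) = 9.0 × 10⁻⁴ → stable
  207–229 m: −αΔT+βΔS = −(1.9 × 10⁻⁴)(+12.4)+(8.1 × 10⁻⁴)(-0.33) = -2.6 × 10⁻³ → UNSTABLE
  229–246 m: −αΔT+βΔS = −(1.9 × 10⁻⁴)(-14.6)+(8.1 × 10⁻⁴)(+0.06) = 2.8 × 10⁻³ → stable
The 207–229 m interval has Δρ < 0: lighter water underlies denser water.

207–229 m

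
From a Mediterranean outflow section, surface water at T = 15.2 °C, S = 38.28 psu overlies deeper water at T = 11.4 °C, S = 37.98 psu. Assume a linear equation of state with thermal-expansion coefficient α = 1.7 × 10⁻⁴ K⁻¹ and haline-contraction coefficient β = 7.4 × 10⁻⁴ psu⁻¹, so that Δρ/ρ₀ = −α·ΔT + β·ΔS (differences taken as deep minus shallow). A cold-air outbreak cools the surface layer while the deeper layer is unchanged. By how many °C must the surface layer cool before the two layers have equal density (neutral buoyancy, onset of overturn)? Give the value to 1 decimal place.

Neutral buoyancy requires Δρ = 0, i.e. −α(T_deep − T_surf′) + β(S_deep − S_surf) = 0.
T_surf′ = T_deep − (β/α)·ΔS = 11.4 − (7.4 × 10⁻⁴/1.7 × 10⁻⁴)·(-0.30) = 12.706 °C.
Cooling required: 15.2 − (12.706) = 2.494 °C.

2.5 °C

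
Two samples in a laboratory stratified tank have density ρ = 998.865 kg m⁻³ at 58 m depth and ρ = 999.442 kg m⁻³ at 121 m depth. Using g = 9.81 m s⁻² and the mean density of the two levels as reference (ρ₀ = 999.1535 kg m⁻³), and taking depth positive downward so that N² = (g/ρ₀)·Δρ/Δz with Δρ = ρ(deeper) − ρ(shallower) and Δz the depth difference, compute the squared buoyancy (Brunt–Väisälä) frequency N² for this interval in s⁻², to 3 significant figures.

Δρ = 999.442 − 998.865 = 0.577 kg m⁻³ over Δz = 121 − 58 = 63 m.
N² = (9.81/999.1535) × (0.577/63) = 8.9923 × 10⁻⁵ s⁻² ≈ 8.99 × 10⁻⁵ s⁻².

8.99 × 10⁻⁵ s⁻²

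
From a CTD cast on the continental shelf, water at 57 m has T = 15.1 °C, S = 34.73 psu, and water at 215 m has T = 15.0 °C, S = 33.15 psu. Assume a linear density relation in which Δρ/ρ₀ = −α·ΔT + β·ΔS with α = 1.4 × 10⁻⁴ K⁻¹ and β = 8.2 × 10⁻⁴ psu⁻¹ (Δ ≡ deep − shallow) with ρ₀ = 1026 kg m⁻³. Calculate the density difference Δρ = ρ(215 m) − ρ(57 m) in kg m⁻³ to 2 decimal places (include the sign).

-1.31 kg m⁻³

ΔT = -0.1 K, ΔS = -1.58 psu (deep − shallow).
Δρ/ρ₀ = −(1.4 × 10⁻⁴)(-0.1) + (8.2 × 10⁻⁴)(-1.58) = -1.2816 × 10⁻³.
Δρ = 1026 × (-1.2816 × 10⁻³) = -1.31 kg m⁻³.
Negative Δρ: lighter below, statically unstable.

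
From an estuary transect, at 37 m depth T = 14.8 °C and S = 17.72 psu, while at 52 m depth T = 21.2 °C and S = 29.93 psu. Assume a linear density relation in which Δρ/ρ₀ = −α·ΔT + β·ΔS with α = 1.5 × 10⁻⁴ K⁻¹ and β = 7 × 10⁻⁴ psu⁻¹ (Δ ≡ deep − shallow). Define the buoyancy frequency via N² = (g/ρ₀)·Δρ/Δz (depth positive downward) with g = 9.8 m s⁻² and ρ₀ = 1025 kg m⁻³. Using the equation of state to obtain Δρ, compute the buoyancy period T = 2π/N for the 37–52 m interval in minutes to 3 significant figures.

ΔT = +6.4 K, ΔS = +12.21 psu (deep − shallow).
Δρ/ρ₀ = −αΔT + βΔS = -9.60 × 10⁻⁴ + 8.547 × 10⁻³ = 7.587 × 10⁻³, so Δρ ≈ 7.777 kg m⁻³.
N² = (g/ρ₀)·Δρ/Δz = g·(Δρ/ρ₀)/Δz = 9.8 × 7.587 × 10⁻³ / 15 = 4.9568 × 10⁻³ s⁻².
N = √(4.9568 × 10⁻³) = 0.070405 rad s⁻¹ → T = 2π/N = 89.243 s = 1.4874 min ≈ 1.49 min.

1.49 min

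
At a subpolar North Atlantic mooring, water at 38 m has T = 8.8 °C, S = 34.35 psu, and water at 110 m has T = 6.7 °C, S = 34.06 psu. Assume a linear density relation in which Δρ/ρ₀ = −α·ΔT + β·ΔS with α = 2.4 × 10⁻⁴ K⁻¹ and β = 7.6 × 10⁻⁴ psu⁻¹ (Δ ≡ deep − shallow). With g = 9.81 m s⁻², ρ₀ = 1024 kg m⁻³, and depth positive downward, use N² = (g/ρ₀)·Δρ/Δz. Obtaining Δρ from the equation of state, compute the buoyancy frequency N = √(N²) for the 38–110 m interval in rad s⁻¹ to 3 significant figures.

6.22 × 10⁻³ rad s⁻¹

ΔT = -2.1 K, ΔS = -0.29 psu (deep − shallow).
Δρ/ρ₀ = −αΔT + βΔS = 5.04 × 10⁻⁴ − 2.204 × 10⁻⁴ = 2.836 × 10⁻⁴, so Δρ ≈ 0.2904 kg m⁻³.
N² = (g/ρ₀)·Δρ/Δz = g·(Δρ/ρ₀)/Δz = 9.81 × 2.836 × 10⁻⁴ / 72 = 3.8641 × 10⁻⁵ s⁻².
N = √(3.8641 × 10⁻⁵) = 6.2162 × 10⁻³ rad s⁻¹ ≈ 6.22 × 10⁻³ rad s⁻¹.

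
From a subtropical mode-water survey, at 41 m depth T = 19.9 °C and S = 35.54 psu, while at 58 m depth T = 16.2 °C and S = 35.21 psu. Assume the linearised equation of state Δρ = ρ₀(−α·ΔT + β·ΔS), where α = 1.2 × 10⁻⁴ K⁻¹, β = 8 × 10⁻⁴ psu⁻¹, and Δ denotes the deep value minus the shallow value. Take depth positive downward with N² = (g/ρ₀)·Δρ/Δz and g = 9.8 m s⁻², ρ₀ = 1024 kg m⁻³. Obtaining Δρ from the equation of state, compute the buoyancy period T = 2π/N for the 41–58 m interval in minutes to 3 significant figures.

10.3 min

ΔT = -3.7 K, ΔS = -0.33 psu (deep − shallow).
Δρ/ρ₀ = −αΔT + βΔS = 4.44 × 10⁻⁴ − 2.64 × 10⁻⁴ = 1.80 × 10⁻⁴, so Δρ ≈ 0.1843 kg m⁻³.
N² = (g/ρ₀)·Δρ/Δz = g·(Δρ/ρ₀)/Δz = 9.8 × 1.80 × 10⁻⁴ / 17 = 1.0376 × 10⁻⁴ s⁻².
N = √(1.0376 × 10⁻⁴) = 0.010186 rad s⁻¹ → T = 2π/N = 616.85 s = 10.281 min ≈ 10.3 min.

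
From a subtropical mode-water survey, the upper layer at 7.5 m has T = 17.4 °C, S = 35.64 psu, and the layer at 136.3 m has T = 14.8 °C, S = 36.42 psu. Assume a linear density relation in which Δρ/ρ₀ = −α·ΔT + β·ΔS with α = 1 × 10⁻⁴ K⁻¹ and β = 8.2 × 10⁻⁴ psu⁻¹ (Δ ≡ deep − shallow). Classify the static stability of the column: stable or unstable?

stable

ΔT = 14.8 − 17.4 = -2.6 K and ΔS = 36.42 − 35.64 = +0.78 psu (deep − shallow).
−αΔT = 2.60 × 10⁻⁴; βΔS = 6.396 × 10⁻⁴; sum Δρ/ρ₀ = 8.996 × 10⁻⁴.
Δρ/ρ₀ > 0, so Δρ > 0: deeper water is denser → statically stable.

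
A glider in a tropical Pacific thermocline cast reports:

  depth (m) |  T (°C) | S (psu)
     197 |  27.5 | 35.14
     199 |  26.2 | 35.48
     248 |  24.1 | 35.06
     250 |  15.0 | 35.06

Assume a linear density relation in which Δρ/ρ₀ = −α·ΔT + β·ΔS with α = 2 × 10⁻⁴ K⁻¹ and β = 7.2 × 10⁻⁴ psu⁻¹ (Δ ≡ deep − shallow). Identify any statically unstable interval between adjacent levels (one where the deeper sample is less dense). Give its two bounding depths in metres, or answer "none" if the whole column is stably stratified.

Evaluate Δρ/ρ₀ = −αΔT + βΔS across each adjacent pair:
  197–199 m: −αΔT+βΔS = −(2 × 10⁻⁴)(-1.3)+(7.2 × 10⁻⁴)(+0.34) = 5.0 × 10⁻⁴ → stable
  199–248 m: −αΔT+βΔS = −(2 × 10⁻⁴)(-2.1)+(7.2 × 10⁻⁴)(-0.42) = 1.2 × 10⁻⁴ → stable
  248–250 m: −αΔT+βΔS = −(2 × 10⁻⁴)(-9.1)+(7.2 × 10⁻⁴)(+0.00) = 1.8 × 10⁻³ → stable
Every interval has Δρ > 0: the column is stably stratified throughout.

none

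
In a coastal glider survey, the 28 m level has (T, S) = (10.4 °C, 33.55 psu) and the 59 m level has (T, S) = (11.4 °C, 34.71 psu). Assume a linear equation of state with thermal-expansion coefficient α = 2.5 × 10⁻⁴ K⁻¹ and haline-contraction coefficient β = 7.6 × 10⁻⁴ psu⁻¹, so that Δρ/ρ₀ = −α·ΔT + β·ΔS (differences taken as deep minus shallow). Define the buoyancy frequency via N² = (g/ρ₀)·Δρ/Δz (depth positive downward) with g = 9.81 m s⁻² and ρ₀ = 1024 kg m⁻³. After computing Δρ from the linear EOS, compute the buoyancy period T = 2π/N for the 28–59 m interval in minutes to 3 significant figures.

ΔT = +1.0 K, ΔS = +1.16 psu (deep − shallow).
Δρ/ρ₀ = −αΔT + βΔS = -2.50 × 10⁻⁴ + 8.816 × 10⁻⁴ = 6.316 × 10⁻⁴, so Δρ ≈ 0.6468 kg m⁻³.
N² = (g/ρ₀)·Δρ/Δz = g·(Δρ/ρ₀)/Δz = 9.81 × 6.316 × 10⁻⁴ / 31 = 1.9987 × 10⁻⁴ s⁻².
N = √(1.9987 × 10⁻⁴) = 0.014138 rad s⁻¹ → T = 2π/N = 444.42 s = 7.4070 min ≈ 7.41 min.

7.41 min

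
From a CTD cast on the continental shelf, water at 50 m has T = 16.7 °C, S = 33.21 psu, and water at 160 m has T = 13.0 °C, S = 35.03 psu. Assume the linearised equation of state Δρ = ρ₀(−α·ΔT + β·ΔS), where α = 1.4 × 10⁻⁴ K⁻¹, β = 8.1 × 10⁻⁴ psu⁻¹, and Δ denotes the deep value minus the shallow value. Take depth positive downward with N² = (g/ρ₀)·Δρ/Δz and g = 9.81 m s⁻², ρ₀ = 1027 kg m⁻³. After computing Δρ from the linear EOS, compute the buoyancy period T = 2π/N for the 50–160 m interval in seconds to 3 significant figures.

ΔT = -3.7 K, ΔS = +1.82 psu (deep − shallow).
Δρ/ρ₀ = −αΔT + βΔS = 5.18 × 10⁻⁴ + 1.4742 × 10⁻³ = 1.9922 × 10⁻³, so Δρ ≈ 2.046 kg m⁻³.
N² = (g/ρ₀)·Δρ/Δz = g·(Δρ/ρ₀)/Δz = 9.81 × 1.9922 × 10⁻³ / 110 = 1.7767 × 10⁻⁴ s⁻².
N = √(1.7767 × 10⁻⁴) = 0.013329 rad s⁻¹ → T = 2π/N = 471.39 s ≈ 471 s.

471 s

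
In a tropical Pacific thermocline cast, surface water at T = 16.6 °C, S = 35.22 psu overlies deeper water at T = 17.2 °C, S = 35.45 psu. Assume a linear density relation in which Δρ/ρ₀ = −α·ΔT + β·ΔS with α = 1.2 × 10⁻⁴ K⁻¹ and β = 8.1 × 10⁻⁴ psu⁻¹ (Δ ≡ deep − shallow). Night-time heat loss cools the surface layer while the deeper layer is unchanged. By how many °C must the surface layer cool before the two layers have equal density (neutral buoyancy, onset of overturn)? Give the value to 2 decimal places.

0.95 °C

Neutral buoyancy requires Δρ = 0, i.e. −α(T_deep − T_surf′) + β(S_deep − S_surf) = 0.
T_surf′ = T_deep − (β/α)·ΔS = 17.2 − (8.1 × 10⁻⁴/1.2 × 10⁻⁴)·(+0.23) = 15.6475 °C.
Cooling required: 16.6 − (15.6475) = 0.9525 °C.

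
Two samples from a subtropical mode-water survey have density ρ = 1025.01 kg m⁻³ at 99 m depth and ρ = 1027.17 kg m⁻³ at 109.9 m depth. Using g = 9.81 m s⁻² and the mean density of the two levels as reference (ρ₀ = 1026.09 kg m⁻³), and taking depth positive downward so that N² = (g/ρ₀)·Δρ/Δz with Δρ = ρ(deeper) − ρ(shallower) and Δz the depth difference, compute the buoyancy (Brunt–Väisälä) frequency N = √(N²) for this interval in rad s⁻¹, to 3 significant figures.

Δρ = 1027.17 − 1025.01 = 2.16 kg m⁻³ over Δz = 109.9 − 99 = 10.9 m.
N² = (9.81/1026.09) × (2.16/10.9) = 1.8946 × 10⁻³ s⁻².
N = √(1.8946 × 10⁻³) = 0.043527 rad s⁻¹ ≈ 0.0435 rad s⁻¹.
Since Δρ > 0 the layer is stably stratified.

0.0435 rad s⁻¹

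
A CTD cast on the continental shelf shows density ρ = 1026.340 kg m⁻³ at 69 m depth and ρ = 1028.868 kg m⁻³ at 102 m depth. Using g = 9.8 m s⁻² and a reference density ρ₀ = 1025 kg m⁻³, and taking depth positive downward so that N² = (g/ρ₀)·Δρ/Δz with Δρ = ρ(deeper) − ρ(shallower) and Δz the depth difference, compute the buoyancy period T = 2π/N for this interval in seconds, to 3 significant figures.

232 s

Δρ = 1028.868 − 1026.340 = 2.528 kg m⁻³ over Δz = 102 − 69 = 33 m.
N² = (9.8/1025) × (2.528/33) = 7.3243 × 10⁻⁴ s⁻².
N = √(7.3243 × 10⁻⁴) = 0.027063 rad s⁻¹, so T = 2π/N = 232.17 s ≈ 232 s.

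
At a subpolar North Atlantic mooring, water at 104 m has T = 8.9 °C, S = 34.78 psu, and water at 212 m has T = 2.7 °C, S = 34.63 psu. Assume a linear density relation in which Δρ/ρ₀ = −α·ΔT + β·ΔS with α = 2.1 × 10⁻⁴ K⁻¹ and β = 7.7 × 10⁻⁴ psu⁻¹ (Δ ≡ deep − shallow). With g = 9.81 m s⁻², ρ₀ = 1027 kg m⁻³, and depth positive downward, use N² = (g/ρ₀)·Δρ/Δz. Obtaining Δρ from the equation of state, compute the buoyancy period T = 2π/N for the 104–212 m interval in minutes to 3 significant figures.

10.1 min

ΔT = -6.2 K, ΔS = -0.15 psu (deep − shallow).
Δρ/ρ₀ = −αΔT + βΔS = 1.302 × 10⁻³ − 1.155 × 10⁻⁴ = 1.1865 × 10⁻³, so Δρ ≈ 1.219 kg m⁻³.
N² = (g/ρ₀)·Δρ/Δz = g·(Δρ/ρ₀)/Δz = 9.81 × 1.1865 × 10⁻³ / 108 = 1.0777 × 10⁻⁴ s⁻².
N = √(1.0777 × 10⁻⁴) = 0.010381 rad s⁻¹ → T = 2π/N = 605.26 s = 10.088 min ≈ 10.1 min.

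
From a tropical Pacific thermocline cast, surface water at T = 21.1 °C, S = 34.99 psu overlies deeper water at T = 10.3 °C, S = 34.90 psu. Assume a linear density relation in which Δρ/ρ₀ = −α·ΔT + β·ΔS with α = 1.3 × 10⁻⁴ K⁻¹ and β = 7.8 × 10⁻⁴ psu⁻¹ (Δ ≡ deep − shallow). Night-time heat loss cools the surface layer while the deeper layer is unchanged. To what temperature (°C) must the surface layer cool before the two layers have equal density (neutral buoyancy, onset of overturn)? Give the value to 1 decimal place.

10.8 °C

Neutral buoyancy requires Δρ = 0, i.e. −α(T_deep − T_surf′) + β(S_deep − S_surf) = 0.
T_surf′ = T_deep − (β/α)·ΔS = 10.3 − (7.8 × 10⁻⁴/1.3 × 10⁻⁴)·(-0.09) = 10.840 °C.
Cooling required: 21.1 − (10.840) = 10.260 °C.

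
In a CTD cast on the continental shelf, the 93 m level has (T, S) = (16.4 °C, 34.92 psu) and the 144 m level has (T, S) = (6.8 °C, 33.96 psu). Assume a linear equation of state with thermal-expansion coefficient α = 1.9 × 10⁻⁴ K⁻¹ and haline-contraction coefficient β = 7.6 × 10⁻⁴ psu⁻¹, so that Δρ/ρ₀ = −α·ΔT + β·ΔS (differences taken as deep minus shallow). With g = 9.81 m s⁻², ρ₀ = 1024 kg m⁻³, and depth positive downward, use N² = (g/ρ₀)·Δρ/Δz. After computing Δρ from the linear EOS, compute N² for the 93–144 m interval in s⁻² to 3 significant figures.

ΔT = -9.6 K, ΔS = -0.96 psu (deep − shallow).
Δρ/ρ₀ = −αΔT + βΔS = 1.824 × 10⁻³ − 7.296 × 10⁻⁴ = 1.0944 × 10⁻³, so Δρ ≈ 1.121 kg m⁻³.
N² = (g/ρ₀)·Δρ/Δz = g·(Δρ/ρ₀)/Δz = 9.81 × 1.0944 × 10⁻³ / 51 = 2.1051 × 10⁻⁴ s⁻² ≈ 2.11 × 10⁻⁴ s⁻².

2.11 × 10⁻⁴ s⁻²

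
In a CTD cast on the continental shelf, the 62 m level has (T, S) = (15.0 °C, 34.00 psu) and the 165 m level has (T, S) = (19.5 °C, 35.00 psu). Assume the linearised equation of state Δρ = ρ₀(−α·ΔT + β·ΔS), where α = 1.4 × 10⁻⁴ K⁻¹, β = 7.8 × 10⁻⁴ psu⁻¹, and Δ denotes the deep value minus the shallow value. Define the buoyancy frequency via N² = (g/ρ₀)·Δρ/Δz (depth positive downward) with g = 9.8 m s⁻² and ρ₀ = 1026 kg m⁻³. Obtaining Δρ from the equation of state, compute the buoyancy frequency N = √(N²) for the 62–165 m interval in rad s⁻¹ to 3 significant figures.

3.78 × 10⁻³ rad s⁻¹

ΔT = +4.5 K, ΔS = +1.00 psu (deep − shallow).
Δρ/ρ₀ = −αΔT + βΔS = -6.30 × 10⁻⁴ + 7.80 × 10⁻⁴ = 1.50 × 10⁻⁴, so Δρ ≈ 0.1539 kg m⁻³.
N² = (g/ρ₀)·Δρ/Δz = g·(Δρ/ρ₀)/Δz = 9.8 × 1.50 × 10⁻⁴ / 103 = 1.4272 × 10⁻⁵ s⁻².
N = √(1.4272 × 10⁻⁵) = 3.7778 × 10⁻³ rad s⁻¹ ≈ 3.78 × 10⁻³ rad s⁻¹.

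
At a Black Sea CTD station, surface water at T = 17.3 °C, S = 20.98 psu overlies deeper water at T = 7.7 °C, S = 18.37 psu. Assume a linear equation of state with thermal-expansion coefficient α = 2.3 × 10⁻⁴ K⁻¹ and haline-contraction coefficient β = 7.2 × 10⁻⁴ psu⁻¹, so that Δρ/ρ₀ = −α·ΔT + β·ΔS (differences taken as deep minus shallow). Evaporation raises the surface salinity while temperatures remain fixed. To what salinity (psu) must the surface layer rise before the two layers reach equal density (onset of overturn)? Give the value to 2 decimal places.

Neutral buoyancy requires −α(T_deep − T_surf) + β(S_deep − S_surf′) = 0.
S_surf′ = S_deep − (α/β)·ΔT = 18.37 − (2.3 × 10⁻⁴/7.2 × 10⁻⁴)·(-9.6) = 21.4367 psu.
Increase required: 21.4367 − 20.98 = 0.4567 psu.

21.44 psu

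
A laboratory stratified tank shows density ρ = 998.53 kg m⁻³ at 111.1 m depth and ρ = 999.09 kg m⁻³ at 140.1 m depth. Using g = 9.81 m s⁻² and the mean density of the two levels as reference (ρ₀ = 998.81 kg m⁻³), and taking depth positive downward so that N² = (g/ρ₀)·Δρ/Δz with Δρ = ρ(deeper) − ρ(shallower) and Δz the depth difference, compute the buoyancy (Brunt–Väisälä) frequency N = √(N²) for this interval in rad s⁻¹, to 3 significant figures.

0.0138 rad s⁻¹

Δρ = 999.09 − 998.53 = 0.56 kg m⁻³ over Δz = 140.1 − 111.1 = 29 m.
N² = (9.81/998.81) × (0.56/29) = 1.8966 × 10⁻⁴ s⁻².
N = √(1.8966 × 10⁻⁴) = 0.013772 rad s⁻¹ ≈ 0.0138 rad s⁻¹.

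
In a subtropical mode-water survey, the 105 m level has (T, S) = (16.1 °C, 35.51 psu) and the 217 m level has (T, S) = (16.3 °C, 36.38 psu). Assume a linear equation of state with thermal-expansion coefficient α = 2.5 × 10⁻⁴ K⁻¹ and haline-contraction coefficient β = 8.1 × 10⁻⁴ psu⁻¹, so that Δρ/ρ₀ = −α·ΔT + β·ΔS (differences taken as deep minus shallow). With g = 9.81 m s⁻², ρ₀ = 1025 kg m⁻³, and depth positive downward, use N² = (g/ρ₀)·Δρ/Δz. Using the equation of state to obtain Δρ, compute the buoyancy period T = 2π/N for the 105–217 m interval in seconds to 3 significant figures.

ΔT = +0.2 K, ΔS = +0.87 psu (deep − shallow).
Δρ/ρ₀ = −αΔT + βΔS = -5.00 × 10⁻⁵ + 7.047 × 10⁻⁴ = 6.547 × 10⁻⁴, so Δρ ≈ 0.6711 kg m⁻³.
N² = (g/ρ₀)·Δρ/Δz = g·(Δρ/ρ₀)/Δz = 9.81 × 6.547 × 10⁻⁴ / 112 = 5.7345 × 10⁻⁵ s⁻².
N = √(5.7345 × 10⁻⁵) = 7.5726 × 10⁻³ rad s⁻¹ → T = 2π/N = 829.73 s ≈ 830 s.

830 s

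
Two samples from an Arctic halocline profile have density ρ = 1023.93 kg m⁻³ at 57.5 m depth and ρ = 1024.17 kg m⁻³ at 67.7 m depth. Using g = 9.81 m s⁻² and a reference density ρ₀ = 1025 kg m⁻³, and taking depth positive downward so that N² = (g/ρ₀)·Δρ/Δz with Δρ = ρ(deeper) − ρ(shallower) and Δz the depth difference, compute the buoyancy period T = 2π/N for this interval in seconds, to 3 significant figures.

Δρ = 1024.17 − 1023.93 = 0.24 kg m⁻³ over Δz = 67.7 − 57.5 = 10.2 m.
N² = (9.81/1025) × (0.24/10.2) = 2.2519 × 10⁻⁴ s⁻².
N = √(2.2519 × 10⁻⁴) = 0.015006 rad s⁻¹, so T = 2π/N = 418.71 s ≈ 419 s.
Since Δρ > 0 the layer is stably stratified.

419 s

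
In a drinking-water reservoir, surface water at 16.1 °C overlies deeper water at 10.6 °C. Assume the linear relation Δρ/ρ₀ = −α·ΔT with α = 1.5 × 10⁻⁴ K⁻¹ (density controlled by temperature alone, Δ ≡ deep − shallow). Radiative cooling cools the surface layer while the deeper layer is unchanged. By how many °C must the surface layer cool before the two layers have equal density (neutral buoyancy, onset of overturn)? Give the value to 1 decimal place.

With temperature the only control, equal density requires T_surf′ = T_deep.
T_surf′ = 10.6 °C.
Cooling required: 16.1 − 10.6 = 5.5 °C.

5.5 °C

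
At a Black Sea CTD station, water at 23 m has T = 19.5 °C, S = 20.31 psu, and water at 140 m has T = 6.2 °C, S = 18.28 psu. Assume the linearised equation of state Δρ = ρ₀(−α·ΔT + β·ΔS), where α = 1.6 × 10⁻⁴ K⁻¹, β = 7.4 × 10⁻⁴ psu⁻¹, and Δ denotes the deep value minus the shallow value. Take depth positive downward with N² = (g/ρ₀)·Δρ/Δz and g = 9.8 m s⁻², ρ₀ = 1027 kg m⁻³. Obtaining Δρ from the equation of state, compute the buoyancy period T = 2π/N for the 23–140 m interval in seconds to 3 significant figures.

ΔT = -13.3 K, ΔS = -2.03 psu (deep − shallow).
Δρ/ρ₀ = −αΔT + βΔS = 2.128 × 10⁻³ − 1.5022 × 10⁻³ = 6.258 × 10⁻⁴, so Δρ ≈ 0.6427 kg m⁻³.
N² = (g/ρ₀)·Δρ/Δz = g·(Δρ/ρ₀)/Δz = 9.8 × 6.258 × 10⁻⁴ / 117 = 5.2417 × 10⁻⁵ s⁻².
N = √(5.2417 × 10⁻⁵) = 7.2400 × 10⁻³ rad s⁻¹ → T = 2π/N = 867.84 s ≈ 868 s.

868 s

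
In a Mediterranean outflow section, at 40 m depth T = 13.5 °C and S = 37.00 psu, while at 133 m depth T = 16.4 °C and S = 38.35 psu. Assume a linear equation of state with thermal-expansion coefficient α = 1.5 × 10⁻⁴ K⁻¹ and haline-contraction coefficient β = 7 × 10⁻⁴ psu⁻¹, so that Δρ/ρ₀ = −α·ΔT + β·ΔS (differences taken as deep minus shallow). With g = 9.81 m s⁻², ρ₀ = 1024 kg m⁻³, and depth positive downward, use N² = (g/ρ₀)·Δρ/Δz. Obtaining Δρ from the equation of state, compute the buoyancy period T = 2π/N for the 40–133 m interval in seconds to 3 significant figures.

ΔT = +2.9 K, ΔS = +1.35 psu (deep − shallow).
Δρ/ρ₀ = −αΔT + βΔS = -4.35 × 10⁻⁴ + 9.45 × 10⁻⁴ = 5.10 × 10⁻⁴, so Δρ ≈ 0.5222 kg m⁻³.
N² = (g/ρ₀)·Δρ/Δz = g·(Δρ/ρ₀)/Δz = 9.81 × 5.10 × 10⁻⁴ / 93 = 5.3797 × 10⁻⁵ s⁻².
N = √(5.3797 × 10⁻⁵) = 7.3346 × 10⁻³ rad s⁻¹ → T = 2π/N = 856.65 s ≈ 857 s.

857 s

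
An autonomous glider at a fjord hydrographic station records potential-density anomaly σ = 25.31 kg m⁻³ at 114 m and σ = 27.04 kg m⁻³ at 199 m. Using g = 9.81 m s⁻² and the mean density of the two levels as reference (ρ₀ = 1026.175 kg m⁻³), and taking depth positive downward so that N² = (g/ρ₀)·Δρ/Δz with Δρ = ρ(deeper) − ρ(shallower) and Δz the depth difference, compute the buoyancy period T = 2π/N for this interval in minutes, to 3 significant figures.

Δρ = 1027.04 − 1025.31 = 1.73 kg m⁻³ over Δz = 199 − 114 = 85 m.
N² = (9.81/1026.175) × (1.73/85) = 1.9457 × 10⁻⁴ s⁻².
N = √(1.9457 × 10⁻⁴) = 0.013949 rad s⁻¹, so T = 2π/N = 450.44 s = 7.5073 min ≈ 7.51 min.

7.51 min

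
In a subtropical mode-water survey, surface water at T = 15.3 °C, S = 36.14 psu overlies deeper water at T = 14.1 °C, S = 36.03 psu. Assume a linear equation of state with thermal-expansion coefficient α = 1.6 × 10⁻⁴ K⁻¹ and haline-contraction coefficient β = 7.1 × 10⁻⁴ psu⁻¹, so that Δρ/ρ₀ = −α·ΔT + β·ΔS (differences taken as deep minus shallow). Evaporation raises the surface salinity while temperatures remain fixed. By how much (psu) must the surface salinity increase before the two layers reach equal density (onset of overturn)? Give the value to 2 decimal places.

Neutral buoyancy requires −α(T_deep − T_surf) + β(S_deep − S_surf′) = 0.
S_surf′ = S_deep − (α/β)·ΔT = 36.03 − (1.6 × 10⁻⁴/7.1 × 10⁻⁴)·(-1.2) = 36.3004 psu.
Increase required: 36.3004 − 36.14 = 0.1604 psu.

0.16 psu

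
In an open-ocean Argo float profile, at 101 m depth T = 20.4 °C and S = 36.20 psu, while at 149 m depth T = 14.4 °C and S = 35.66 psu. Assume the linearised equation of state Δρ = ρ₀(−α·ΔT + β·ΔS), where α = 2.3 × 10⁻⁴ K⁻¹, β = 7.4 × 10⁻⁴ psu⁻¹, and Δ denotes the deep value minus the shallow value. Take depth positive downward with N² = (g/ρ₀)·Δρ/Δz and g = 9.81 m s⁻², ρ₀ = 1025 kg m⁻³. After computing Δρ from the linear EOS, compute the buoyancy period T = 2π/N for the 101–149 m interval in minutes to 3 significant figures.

7.40 min

ΔT = -6.0 K, ΔS = -0.54 psu (deep − shallow).
Δρ/ρ₀ = −αΔT + βΔS = 1.38 × 10⁻³ − 3.996 × 10⁻⁴ = 9.804 × 10⁻⁴, so Δρ ≈ 1.005 kg m⁻³.
N² = (g/ρ₀)·Δρ/Δz = g·(Δρ/ρ₀)/Δz = 9.81 × 9.804 × 10⁻⁴ / 48 = 2.0037 × 10⁻⁴ s⁻².
N = √(2.0037 × 10⁻⁴) = 0.014155 rad s⁻¹ → T = 2π/N = 443.88 s = 7.3980 min ≈ 7.40 min.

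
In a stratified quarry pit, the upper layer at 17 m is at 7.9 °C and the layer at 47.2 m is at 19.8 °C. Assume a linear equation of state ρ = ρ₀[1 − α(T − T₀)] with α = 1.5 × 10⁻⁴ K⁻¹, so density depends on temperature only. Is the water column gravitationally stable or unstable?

ΔT = 19.8 − 7.9 = +11.9 K, so Δρ/ρ₀ = −αΔT = -1.785 × 10⁻³.
Δρ/ρ₀ < 0, so Δρ < 0: deeper water is lighter → statically unstable; the column would overturn.

unstable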